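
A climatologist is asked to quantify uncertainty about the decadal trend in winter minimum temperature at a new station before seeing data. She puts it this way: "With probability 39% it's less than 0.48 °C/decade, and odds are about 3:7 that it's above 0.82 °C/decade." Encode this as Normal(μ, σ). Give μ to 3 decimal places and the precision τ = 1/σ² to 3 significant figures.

The p-quantile of Normal(μ,σ) is μ + z_p·σ, with z_{0.39} = -0.2793 and z_{0.7} = 0.5244.
Eliminate σ: μ = (z₂·x₁ − z₁·x₂)/(z₂ − z₁) = (0.5244·0.48 − (-0.2793)·0.82)/0.8037 = 0.598.
Then σ = (x₂ − x₁)/(z₂ − z₁) = (0.82 − 0.48)/0.8037 = 0.423.
Precision τ = 1/σ² = 1/0.423² = 5.59.

μ = 0.598, τ = 5.59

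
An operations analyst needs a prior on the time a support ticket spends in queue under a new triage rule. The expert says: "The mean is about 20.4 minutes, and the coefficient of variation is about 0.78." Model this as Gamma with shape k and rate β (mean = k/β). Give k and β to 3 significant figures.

For Gamma(k, rate β): mean = k/β, variance = k/β², so CV = 1/√k.
CV = 0.78, hence k = 1/CV² = 1.64.
Then β = k/mean = 1.64/20.4 = 0.0806.

k ≈ 1.64, β ≈ 0.0806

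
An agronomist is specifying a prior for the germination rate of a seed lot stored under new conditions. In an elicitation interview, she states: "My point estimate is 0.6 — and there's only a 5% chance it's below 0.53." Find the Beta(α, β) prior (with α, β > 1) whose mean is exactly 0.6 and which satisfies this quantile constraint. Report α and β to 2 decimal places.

With mean 0.6 fixed, write α = 0.6s, β = 0.4s where s = α+β.
Need P(θ < 0.53) = 0.05 under Beta(0.6s, 0.4s). Normal approximation: (q−m)/√(m(1−m)/s) ≈ z_{0.05} = -1.64, so s ≈ 0.6·0.4·(-1.64)²/(0.53−0.6)² = 132.5.
At s = 132.5: P(θ<0.53) ≈ 0.051. Adjusting to match 0.05 gives s ≈ 134.88.
So α = 0.6·134.88 ≈ 80.93, β = 0.4·134.88 ≈ 53.95.

α ≈ 80.93, β ≈ 53.95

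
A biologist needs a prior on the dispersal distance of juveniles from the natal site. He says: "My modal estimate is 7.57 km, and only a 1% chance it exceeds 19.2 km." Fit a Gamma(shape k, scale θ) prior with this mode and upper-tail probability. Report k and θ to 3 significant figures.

Gamma(k,θ) with k>1 has mode (k−1)θ, so θ = 7.57/(k−1).
Need P(X < 19.2) = 0.99 with θ tied to k this way. Start at k = 2, θ = 7.57: P(X<19.2) ≈ 0.720.
Too low — raise k to concentrate. Iterating converges to k ≈ 6.4.
Then θ = 7.57/(6.4−1) ≈ 1.4.

k ≈ 6.4, θ ≈ 1.4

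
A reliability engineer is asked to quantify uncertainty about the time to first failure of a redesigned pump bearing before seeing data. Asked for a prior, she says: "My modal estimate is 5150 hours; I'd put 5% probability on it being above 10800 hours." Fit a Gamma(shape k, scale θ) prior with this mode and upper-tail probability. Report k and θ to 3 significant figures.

Gamma(k,θ) with k>1 has mode (k−1)θ, so θ = 5150/(k−1).
Need P(X < 10800) = 0.95 with θ tied to k this way. Start at k = 2, θ = 5150: P(X<10800) ≈ 0.620.
Too low — raise k to concentrate. Iterating converges to k ≈ 6.04.
Then θ = 5150/(6.04−1) ≈ 1020.

k ≈ 6.04, θ ≈ 1020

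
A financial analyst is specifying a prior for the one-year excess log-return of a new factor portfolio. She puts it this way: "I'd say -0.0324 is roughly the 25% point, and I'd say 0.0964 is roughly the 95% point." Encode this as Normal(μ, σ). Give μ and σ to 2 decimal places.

μ = 0.01, σ = 0.06

The p-quantile of Normal(μ,σ) is μ + z_p·σ, with z_{0.25} = -0.6745 and z_{0.95} = 1.645.
Eliminate σ: μ = (z₂·x₁ − z₁·x₂)/(z₂ − z₁) = (1.645·-0.0324 − (-0.6745)·0.0964)/2.319 = 0.01.
Then σ = (x₂ − x₁)/(z₂ − z₁) = (0.0964 − -0.0324)/2.319 = 0.06.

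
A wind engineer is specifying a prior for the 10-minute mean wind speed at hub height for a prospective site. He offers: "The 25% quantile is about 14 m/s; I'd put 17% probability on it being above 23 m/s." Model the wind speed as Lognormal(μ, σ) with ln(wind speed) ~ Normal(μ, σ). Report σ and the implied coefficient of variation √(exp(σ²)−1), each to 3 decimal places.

If T ~ Lognormal(μ,σ) then ln T ~ Normal(μ,σ), so the p-quantile of ln T is μ + z_p·σ.
ln(14) = 2.639 and ln(23) = 3.135; z_{0.25} = -0.6745, z_{0.83} = 0.9542.
σ = (3.135 − 2.639)/(0.9542 − (-0.6745)) = 0.305.
μ = 2.639 − (-0.6745)·0.305 = 2.845.
CV = √(exp(σ²)−1) = √(exp(0.0929)−1) = 0.312.

σ ≈ 0.305, CV ≈ 0.312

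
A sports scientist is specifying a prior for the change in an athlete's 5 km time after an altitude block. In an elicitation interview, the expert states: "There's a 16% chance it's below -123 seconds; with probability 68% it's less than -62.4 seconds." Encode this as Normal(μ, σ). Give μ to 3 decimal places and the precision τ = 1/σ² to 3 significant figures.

For Normal(μ,σ), the p-quantile is μ + z_p·σ. Here z_{0.16} = -0.9945, z_{0.68} = 0.4677.
So -123 = μ − 0.9945σ and -62.4 = μ + 0.4677σ.
Subtracting: σ = (-62.4 − -123)/(0.4677 − (-0.9945)) = 41.446.
Then μ = -123 − (-0.9945)·41.446 = -81.784.
Precision τ = 1/σ² = 1/41.45² = 0.000582.

μ = -81.784, τ = 0.000582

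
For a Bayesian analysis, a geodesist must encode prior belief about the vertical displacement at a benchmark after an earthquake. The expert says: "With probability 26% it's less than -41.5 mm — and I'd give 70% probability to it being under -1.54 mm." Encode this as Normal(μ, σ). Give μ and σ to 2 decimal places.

μ = -19.48, σ = 34.22

The p-quantile of Normal(μ,σ) is μ + z_p·σ, with z_{0.26} = -0.6433 and z_{0.7} = 0.5244.
Eliminate σ: μ = (z₂·x₁ − z₁·x₂)/(z₂ − z₁) = (0.5244·-41.5 − (-0.6433)·-1.54)/1.168 = -19.48.
Then σ = (x₂ − x₁)/(z₂ − z₁) = (-1.54 − -41.5)/1.168 = 34.22.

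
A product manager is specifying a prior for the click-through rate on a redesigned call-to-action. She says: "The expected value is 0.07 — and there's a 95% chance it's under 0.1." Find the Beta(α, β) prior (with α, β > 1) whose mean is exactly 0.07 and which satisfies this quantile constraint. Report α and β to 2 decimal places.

α ≈ 15.68, β ≈ 208.33

With mean 0.07 fixed, write α = 0.07s, β = 0.93s where s = α+β.
Need P(θ < 0.1) = 0.95 under Beta(0.07s, 0.93s). Normal approximation: (q−m)/√(m(1−m)/s) ≈ z_{0.95} = 1.64, so s ≈ 0.07·0.93·(1.64)²/(0.1−0.07)² = 195.7.
At s = 195.7: P(θ<0.1) ≈ 0.939. Adjusting to match 0.95 gives s ≈ 224.01.
So α = 0.07·224.01 ≈ 15.68, β = 0.93·224.01 ≈ 208.33.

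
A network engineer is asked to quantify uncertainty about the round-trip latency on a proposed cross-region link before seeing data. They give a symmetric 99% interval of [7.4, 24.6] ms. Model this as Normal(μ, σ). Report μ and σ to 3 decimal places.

A symmetric 99% interval runs μ ± z·σ with z = 2.576.
Half-width = 8.6, so σ = 8.6/2.576 = 3.339.
μ is the interval midpoint, 16.000.

μ = 16.000, σ = 3.339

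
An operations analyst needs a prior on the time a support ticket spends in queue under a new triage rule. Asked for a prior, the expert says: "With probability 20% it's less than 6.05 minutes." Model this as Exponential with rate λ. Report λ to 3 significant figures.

P(T < 6.05) = 1 − e^(−λ·6.05) = 0.2, so λ = −ln(1−0.2)/6.05 = −ln(0.8)/6.05 = 0.0369.

λ ≈ 0.0369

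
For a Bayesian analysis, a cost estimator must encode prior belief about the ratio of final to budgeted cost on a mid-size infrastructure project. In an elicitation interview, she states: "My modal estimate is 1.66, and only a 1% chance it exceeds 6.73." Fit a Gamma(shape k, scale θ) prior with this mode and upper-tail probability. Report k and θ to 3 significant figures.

k ≈ 3.13, θ ≈ 0.781

Gamma(k,θ) with k>1 has mode (k−1)θ, so θ = 1.66/(k−1).
Need P(X < 6.73) = 0.99 with θ tied to k this way. Start at k = 2, θ = 1.66: P(X<6.73) ≈ 0.912.
Too low — raise k to concentrate. Iterating converges to k ≈ 3.13.
Then θ = 1.66/(3.13−1) ≈ 0.781.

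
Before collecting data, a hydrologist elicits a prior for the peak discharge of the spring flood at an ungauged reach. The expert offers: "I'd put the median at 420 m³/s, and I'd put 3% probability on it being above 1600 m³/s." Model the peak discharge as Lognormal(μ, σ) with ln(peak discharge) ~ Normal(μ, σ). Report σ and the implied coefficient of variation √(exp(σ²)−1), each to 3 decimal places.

σ ≈ 0.711, CV ≈ 0.811

If T ~ Lognormal(μ,σ) then ln T ~ Normal(μ,σ), so the p-quantile of ln T is μ + z_p·σ.
ln(420) = 6.04 and ln(1600) = 7.378; z_{0.5} = 0, z_{0.97} = 1.881.
σ = (7.378 − 6.04)/(1.881 − (0)) = 0.711.
μ = 6.04 − (0)·0.711 = 6.040.
CV = √(exp(σ²)−1) = √(exp(0.5057)−1) = 0.811.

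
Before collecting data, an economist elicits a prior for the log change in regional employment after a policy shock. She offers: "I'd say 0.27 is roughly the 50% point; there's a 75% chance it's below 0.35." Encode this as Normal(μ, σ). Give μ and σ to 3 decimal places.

μ = 0.270, σ = 0.119

For Normal(μ,σ), the p-quantile is μ + z_p·σ. Here z_{0.5} = 0, z_{0.75} = 0.6745.
So 0.27 = μ + 0σ and 0.35 = μ + 0.6745σ.
Subtracting: σ = (0.35 − 0.27)/(0.6745 − (0)) = 0.119.
Then μ = 0.27 − (0)·0.119 = 0.270.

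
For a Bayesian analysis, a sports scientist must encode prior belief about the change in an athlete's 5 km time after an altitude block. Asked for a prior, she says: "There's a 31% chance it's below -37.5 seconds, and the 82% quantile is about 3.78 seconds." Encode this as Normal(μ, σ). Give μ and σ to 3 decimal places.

μ = -22.996, σ = 29.251

For Normal(μ,σ), the p-quantile is μ + z_p·σ. Here z_{0.31} = -0.4959, z_{0.82} = 0.9154.
So -37.5 = μ − 0.4959σ and 3.78 = μ + 0.9154σ.
Subtracting: σ = (3.78 − -37.5)/(0.9154 − (-0.4959)) = 29.251.
Then μ = -37.5 − (-0.4959)·29.251 = -22.996.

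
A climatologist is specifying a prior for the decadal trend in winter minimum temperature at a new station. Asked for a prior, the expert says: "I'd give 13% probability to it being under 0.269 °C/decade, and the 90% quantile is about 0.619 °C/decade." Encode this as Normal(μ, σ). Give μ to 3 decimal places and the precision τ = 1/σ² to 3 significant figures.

For Normal(μ,σ), the p-quantile is μ + z_p·σ. Here z_{0.13} = -1.126, z_{0.9} = 1.282.
So 0.269 = μ − 1.126σ and 0.619 = μ + 1.282σ.
Subtracting: σ = (0.619 − 0.269)/(1.282 − (-1.126)) = 0.145.
Then μ = 0.269 − (-1.126)·0.145 = 0.433.
Precision τ = 1/σ² = 1/0.1454² = 47.3.

μ = 0.433, τ = 47.3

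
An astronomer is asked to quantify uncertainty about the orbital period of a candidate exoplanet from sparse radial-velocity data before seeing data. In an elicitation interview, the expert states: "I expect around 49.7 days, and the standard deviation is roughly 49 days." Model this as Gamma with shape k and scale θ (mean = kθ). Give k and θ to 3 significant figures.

For Gamma(k, scale θ): mean = kθ, variance = kθ², so CV = 1/√k.
CV = SD/mean = 49/49.7 = 0.9859, hence k = 1/CV² = 1.03.
Then θ = mean/k = 49.7/1.03 = 48.3.

k ≈ 1.03, θ ≈ 48.3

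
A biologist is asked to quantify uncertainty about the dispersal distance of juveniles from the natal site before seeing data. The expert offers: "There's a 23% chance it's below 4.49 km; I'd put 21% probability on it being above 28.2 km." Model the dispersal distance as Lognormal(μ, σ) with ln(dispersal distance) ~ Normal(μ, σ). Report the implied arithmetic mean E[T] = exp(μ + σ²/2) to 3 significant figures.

E[T] ≈ 21.9 km

If T ~ Lognormal(μ,σ) then ln T ~ Normal(μ,σ), so the p-quantile of ln T is μ + z_p·σ.
ln(4.49) = 1.502 and ln(28.2) = 3.339; z_{0.23} = -0.7388, z_{0.79} = 0.8064.
σ = (3.339 − 1.502)/(0.8064 − (-0.7388)) = 1.189.
μ = 1.502 − (-0.7388)·1.189 = 2.380.
E[T] = exp(μ + σ²/2) = exp(2.380 + 0.7070) = 21.9 km.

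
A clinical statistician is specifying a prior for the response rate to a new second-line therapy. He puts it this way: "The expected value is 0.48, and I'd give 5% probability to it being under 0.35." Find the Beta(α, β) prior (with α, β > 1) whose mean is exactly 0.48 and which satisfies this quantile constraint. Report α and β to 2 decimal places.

With mean 0.48 fixed, write α = 0.48s, β = 0.52s where s = α+β.
Need P(θ < 0.35) = 0.05 under Beta(0.48s, 0.52s). Normal approximation: (q−m)/√(m(1−m)/s) ≈ z_{0.05} = -1.64, so s ≈ 0.48·0.52·(-1.64)²/(0.35−0.48)² = 40.0.
At s = 40.0: P(θ<0.35) ≈ 0.047. Adjusting to match 0.05 gives s ≈ 38.72.
So α = 0.48·38.72 ≈ 18.59, β = 0.52·38.72 ≈ 20.13.

α ≈ 18.59, β ≈ 20.13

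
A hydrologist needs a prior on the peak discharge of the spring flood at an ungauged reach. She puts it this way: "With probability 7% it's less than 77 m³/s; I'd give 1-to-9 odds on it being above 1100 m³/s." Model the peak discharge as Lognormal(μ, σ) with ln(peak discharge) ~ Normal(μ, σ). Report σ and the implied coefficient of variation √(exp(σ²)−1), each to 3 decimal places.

σ ≈ 0.964, CV ≈ 1.239

If T ~ Lognormal(μ,σ) then ln T ~ Normal(μ,σ), so the p-quantile of ln T is μ + z_p·σ.
ln(77) = 4.344 and ln(1100) = 7.003; z_{0.07} = -1.476, z_{0.9} = 1.282.
σ = (7.003 − 4.344)/(1.282 − (-1.476)) = 0.964.
μ = 4.344 − (-1.476)·0.964 = 5.767.
CV = √(exp(σ²)−1) = √(exp(0.9301)−1) = 1.239.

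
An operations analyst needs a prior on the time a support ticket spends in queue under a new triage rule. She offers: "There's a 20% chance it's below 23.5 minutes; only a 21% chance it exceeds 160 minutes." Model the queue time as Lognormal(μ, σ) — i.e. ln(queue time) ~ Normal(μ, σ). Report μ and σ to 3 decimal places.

If T ~ Lognormal(μ,σ) then ln T ~ Normal(μ,σ), so the p-quantile of ln T is μ + z_p·σ.
ln(23.5) = 3.157 and ln(160) = 5.075; z_{0.2} = -0.8416, z_{0.79} = 0.8064.
σ = (5.075 − 3.157)/(0.8064 − (-0.8416)) = 1.164.
μ = 3.157 − (-0.8416)·1.164 = 4.137.

μ ≈ 4.137, σ ≈ 1.164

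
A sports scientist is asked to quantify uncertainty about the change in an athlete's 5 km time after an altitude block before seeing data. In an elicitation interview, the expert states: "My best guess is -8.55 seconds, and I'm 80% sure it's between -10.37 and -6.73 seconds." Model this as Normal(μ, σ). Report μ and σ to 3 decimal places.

A symmetric 80% interval runs μ ± z·σ with z = 1.282.
Half-width = 1.82, so σ = 1.82/1.282 = 1.420.
μ is the stated best guess, -8.550.

μ = -8.550, σ = 1.420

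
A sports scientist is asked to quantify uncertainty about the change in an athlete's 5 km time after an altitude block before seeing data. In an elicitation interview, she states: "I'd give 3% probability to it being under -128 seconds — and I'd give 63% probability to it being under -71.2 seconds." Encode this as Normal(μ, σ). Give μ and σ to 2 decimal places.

For Normal(μ,σ), the p-quantile is μ + z_p·σ. Here z_{0.03} = -1.881, z_{0.63} = 0.3319.
So -128 = μ − 1.881σ and -71.2 = μ + 0.3319σ.
Subtracting: σ = (-71.2 − -128)/(0.3319 − (-1.881)) = 25.67.
Then μ = -128 − (-1.881)·25.67 = -79.72.

μ = -79.72, σ = 25.67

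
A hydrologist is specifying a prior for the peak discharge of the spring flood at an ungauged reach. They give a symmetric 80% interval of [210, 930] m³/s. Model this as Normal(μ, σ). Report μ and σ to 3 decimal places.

μ = 570.000, σ = 280.909

A symmetric 80% interval runs μ ± z·σ with z = 1.282.
Half-width = 360, so σ = 360/1.282 = 280.909.
μ is the interval midpoint, 570.000.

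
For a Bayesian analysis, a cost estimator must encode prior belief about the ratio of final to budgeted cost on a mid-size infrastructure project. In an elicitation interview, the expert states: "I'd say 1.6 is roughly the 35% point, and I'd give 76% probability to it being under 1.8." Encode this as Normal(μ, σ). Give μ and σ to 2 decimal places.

The p-quantile of Normal(μ,σ) is μ + z_p·σ, with z_{0.35} = -0.3853 and z_{0.76} = 0.7063.
Eliminate σ: μ = (z₂·x₁ − z₁·x₂)/(z₂ − z₁) = (0.7063·1.6 − (-0.3853)·1.8)/1.092 = 1.67.
Then σ = (x₂ − x₁)/(z₂ − z₁) = (1.8 − 1.6)/1.092 = 0.18.

μ = 1.67, σ = 0.18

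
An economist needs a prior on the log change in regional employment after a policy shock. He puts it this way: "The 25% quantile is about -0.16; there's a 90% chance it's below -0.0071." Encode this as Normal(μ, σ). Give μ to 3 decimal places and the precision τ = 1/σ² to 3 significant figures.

For Normal(μ,σ), the p-quantile is μ + z_p·σ. Here z_{0.25} = -0.6745, z_{0.9} = 1.282.
So -0.16 = μ − 0.6745σ and -0.0071 = μ + 1.282σ.
Subtracting: σ = (-0.0071 − -0.16)/(1.282 − (-0.6745)) = 0.078.
Then μ = -0.16 − (-0.6745)·0.078 = -0.107.
Precision τ = 1/σ² = 1/0.07817² = 164.

μ = -0.107, τ = 164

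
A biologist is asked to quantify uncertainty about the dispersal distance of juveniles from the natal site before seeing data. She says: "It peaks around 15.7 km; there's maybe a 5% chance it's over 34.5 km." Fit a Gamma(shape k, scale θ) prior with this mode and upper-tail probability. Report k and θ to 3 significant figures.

k ≈ 5.44, θ ≈ 3.54

Gamma(k,θ) with k>1 has mode (k−1)θ, so θ = 15.7/(k−1).
Need P(X < 34.5) = 0.95 with θ tied to k this way. Start at k = 2, θ = 15.7: P(X<34.5) ≈ 0.645.
Too low — raise k to concentrate. Iterating converges to k ≈ 5.44.
Then θ = 15.7/(5.44−1) ≈ 3.54.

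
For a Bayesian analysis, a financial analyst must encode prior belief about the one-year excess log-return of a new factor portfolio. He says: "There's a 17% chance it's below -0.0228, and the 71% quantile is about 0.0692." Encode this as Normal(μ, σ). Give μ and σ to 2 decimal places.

μ = 0.04, σ = 0.06

The p-quantile of Normal(μ,σ) is μ + z_p·σ, with z_{0.17} = -0.9542 and z_{0.71} = 0.5534.
Eliminate σ: μ = (z₂·x₁ − z₁·x₂)/(z₂ − z₁) = (0.5534·-0.0228 − (-0.9542)·0.0692)/1.508 = 0.04.
Then σ = (x₂ − x₁)/(z₂ − z₁) = (0.0692 − -0.0228)/1.508 = 0.06.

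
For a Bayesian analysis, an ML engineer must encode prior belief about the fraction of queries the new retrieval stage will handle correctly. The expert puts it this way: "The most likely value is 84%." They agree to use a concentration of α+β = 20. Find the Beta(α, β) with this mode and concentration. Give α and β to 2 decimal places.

For α,β > 1 the Beta mode is (α−1)/(α+β−2). With α+β = 20, the mode is (α−1)/18.
Set (α−1)/18 = 0.84 → α = 1 + 0.84·18 = 16.12.
β = 20 − α = 3.88.

α = 16.12, β = 3.88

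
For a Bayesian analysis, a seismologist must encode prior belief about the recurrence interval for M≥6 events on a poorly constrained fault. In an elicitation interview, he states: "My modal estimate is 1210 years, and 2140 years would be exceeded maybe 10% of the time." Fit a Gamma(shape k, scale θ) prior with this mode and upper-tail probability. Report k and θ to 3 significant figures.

k ≈ 6.85, θ ≈ 207

Gamma(k,θ) with k>1 has mode (k−1)θ, so θ = 1210/(k−1).
Need P(X < 2140) = 0.9 with θ tied to k this way. Start at k = 2, θ = 1210: P(X<2140) ≈ 0.528.
Too low — raise k to concentrate. Iterating converges to k ≈ 6.85.
Then θ = 1210/(6.85−1) ≈ 207.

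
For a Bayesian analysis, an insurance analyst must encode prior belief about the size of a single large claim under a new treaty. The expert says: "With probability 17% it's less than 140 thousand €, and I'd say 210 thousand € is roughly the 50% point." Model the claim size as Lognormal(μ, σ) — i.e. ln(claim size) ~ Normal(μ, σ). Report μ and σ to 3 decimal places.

μ ≈ 5.347, σ ≈ 0.425

If T ~ Lognormal(μ,σ) then ln T ~ Normal(μ,σ), so the p-quantile of ln T is μ + z_p·σ.
ln(140) = 4.942 and ln(210) = 5.347; z_{0.17} = -0.9542, z_{0.5} = 0.
σ = (5.347 − 4.942)/(0 − (-0.9542)) = 0.425.
μ = 4.942 − (-0.9542)·0.425 = 5.347.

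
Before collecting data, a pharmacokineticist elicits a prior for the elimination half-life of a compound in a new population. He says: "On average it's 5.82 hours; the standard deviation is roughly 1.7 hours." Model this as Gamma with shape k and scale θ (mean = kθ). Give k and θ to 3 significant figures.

For Gamma(k, scale θ): mean = kθ, variance = kθ², so CV = 1/√k.
CV = SD/mean = 1.7/5.82 = 0.2921, hence k = 1/CV² = 11.7.
Then θ = mean/k = 5.82/11.7 = 0.497.

k ≈ 11.7, θ ≈ 0.497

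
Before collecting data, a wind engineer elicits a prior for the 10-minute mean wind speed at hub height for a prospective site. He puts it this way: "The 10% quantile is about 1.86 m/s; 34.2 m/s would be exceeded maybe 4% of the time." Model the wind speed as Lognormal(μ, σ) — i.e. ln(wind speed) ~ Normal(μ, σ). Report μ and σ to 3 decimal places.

If T ~ Lognormal(μ,σ) then ln T ~ Normal(μ,σ), so the p-quantile of ln T is μ + z_p·σ.
ln(1.86) = 0.6206 and ln(34.2) = 3.532; z_{0.1} = -1.282, z_{0.96} = 1.751.
σ = (3.532 − 0.6206)/(1.751 − (-1.282)) = 0.960.
μ = 0.6206 − (-1.282)·0.960 = 1.851.

μ ≈ 1.851, σ ≈ 0.960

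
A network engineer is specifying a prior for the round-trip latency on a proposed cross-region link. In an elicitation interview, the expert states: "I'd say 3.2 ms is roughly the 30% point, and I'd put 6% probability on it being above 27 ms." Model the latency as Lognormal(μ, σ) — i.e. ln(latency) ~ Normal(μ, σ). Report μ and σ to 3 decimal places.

μ ≈ 1.701, σ ≈ 1.026

If T ~ Lognormal(μ,σ) then ln T ~ Normal(μ,σ), so the p-quantile of ln T is μ + z_p·σ.
ln(3.2) = 1.163 and ln(27) = 3.296; z_{0.3} = -0.5244, z_{0.94} = 1.555.
σ = (3.296 − 1.163)/(1.555 − (-0.5244)) = 1.026.
μ = 1.163 − (-0.5244)·1.026 = 1.701.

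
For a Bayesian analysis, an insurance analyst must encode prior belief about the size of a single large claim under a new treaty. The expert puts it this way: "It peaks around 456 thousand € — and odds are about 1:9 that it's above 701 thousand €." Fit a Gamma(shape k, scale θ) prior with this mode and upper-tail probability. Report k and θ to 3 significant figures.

Gamma(k,θ) with k>1 has mode (k−1)θ, so θ = 456/(k−1).
Need P(X < 701) = 0.9 with θ tied to k this way. Start at k = 2, θ = 456: P(X<701) ≈ 0.455.
Too low — raise k to concentrate. Iterating converges to k ≈ 11.1.
Then θ = 456/(11.1−1) ≈ 45.2.

k ≈ 11.1, θ ≈ 45.2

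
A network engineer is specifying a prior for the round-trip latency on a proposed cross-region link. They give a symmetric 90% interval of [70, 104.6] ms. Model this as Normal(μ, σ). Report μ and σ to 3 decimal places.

A symmetric 90% interval runs μ ± z·σ with z = 1.645.
Half-width = 17.3, so σ = 17.3/1.645 = 10.518.
μ is the interval midpoint, 87.300.

μ = 87.300, σ = 10.518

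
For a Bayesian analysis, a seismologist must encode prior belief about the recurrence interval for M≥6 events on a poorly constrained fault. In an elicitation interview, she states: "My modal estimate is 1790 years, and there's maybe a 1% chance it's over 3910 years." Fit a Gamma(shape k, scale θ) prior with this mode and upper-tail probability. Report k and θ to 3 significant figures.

k ≈ 8.91, θ ≈ 226

Gamma(k,θ) with k>1 has mode (k−1)θ, so θ = 1790/(k−1).
Need P(X < 3910) = 0.99 with θ tied to k this way. Start at k = 2, θ = 1790: P(X<3910) ≈ 0.642.
Too low — raise k to concentrate. Iterating converges to k ≈ 8.91.
Then θ = 1790/(8.91−1) ≈ 226.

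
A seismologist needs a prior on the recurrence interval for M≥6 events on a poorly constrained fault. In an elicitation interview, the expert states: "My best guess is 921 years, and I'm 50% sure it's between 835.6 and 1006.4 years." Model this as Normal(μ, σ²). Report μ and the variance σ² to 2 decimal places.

A symmetric 50% interval runs μ ± z·σ with z = 0.6745.
Half-width = 85.4, so σ = 85.4/0.6745 = 126.614 and σ² = 16031.16.
μ is the stated best guess, 921.00.

μ = 921.00, σ² = 16031.16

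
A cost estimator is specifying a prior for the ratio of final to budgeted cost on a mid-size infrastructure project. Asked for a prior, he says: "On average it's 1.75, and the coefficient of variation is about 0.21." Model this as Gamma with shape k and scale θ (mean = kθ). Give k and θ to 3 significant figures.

For Gamma(k, scale θ): mean = kθ, variance = kθ², so CV = 1/√k.
CV = 0.21, hence k = 1/CV² = 22.7.
Then θ = mean/k = 1.75/22.7 = 0.0772.

k ≈ 22.7, θ ≈ 0.0772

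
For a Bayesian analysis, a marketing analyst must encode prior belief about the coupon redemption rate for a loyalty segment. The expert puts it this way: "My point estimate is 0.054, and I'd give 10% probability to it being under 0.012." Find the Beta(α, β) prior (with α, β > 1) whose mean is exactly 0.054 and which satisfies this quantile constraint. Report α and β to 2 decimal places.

With mean 0.054 fixed, write α = 0.054s, β = 0.946s where s = α+β.
Need P(θ < 0.012) = 0.1 under Beta(0.054s, 0.946s). Normal approximation: (q−m)/√(m(1−m)/s) ≈ z_{0.1} = -1.28, so s ≈ 0.054·0.946·(-1.28)²/(0.012−0.054)² = 47.6.
At s = 47.6: P(θ<0.012) ≈ 0.041. Adjusting to match 0.1 gives s ≈ 30.04.
So α = 0.054·30.04 ≈ 1.62, β = 0.946·30.04 ≈ 28.42.

α ≈ 1.62, β ≈ 28.42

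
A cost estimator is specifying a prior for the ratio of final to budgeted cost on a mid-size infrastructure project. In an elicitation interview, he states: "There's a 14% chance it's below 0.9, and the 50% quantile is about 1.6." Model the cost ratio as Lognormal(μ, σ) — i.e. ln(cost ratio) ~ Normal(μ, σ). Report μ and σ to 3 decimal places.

If T ~ Lognormal(μ,σ) then ln T ~ Normal(μ,σ), so the p-quantile of ln T is μ + z_p·σ.
ln(0.9) = -0.1054 and ln(1.6) = 0.47; z_{0.14} = -1.08, z_{0.5} = 0.
σ = (0.47 − -0.1054)/(0 − (-1.08)) = 0.533.
μ = -0.1054 − (-1.08)·0.533 = 0.470.

μ ≈ 0.470, σ ≈ 0.533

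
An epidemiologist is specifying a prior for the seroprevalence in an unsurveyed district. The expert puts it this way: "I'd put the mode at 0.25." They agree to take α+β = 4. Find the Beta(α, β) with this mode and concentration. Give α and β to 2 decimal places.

α = 1.50, β = 2.50

For α,β > 1 the Beta mode is (α−1)/(α+β−2). With α+β = 4, the mode is (α−1)/2.
Set (α−1)/2 = 0.25 → α = 1 + 0.25·2 = 1.50.
β = 4 − α = 2.50.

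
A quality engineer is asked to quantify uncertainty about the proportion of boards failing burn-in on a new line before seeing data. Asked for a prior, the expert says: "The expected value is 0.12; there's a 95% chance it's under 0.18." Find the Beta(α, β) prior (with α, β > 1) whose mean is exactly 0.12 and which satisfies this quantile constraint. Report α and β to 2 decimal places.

α ≈ 10.97, β ≈ 80.41

With mean 0.12 fixed, write α = 0.12s, β = 0.88s where s = α+β.
Need P(θ < 0.18) = 0.95 under Beta(0.12s, 0.88s). Normal approximation: (q−m)/√(m(1−m)/s) ≈ z_{0.95} = 1.64, so s ≈ 0.12·0.88·(1.64)²/(0.18−0.12)² = 79.4.
At s = 79.4: P(θ<0.18) ≈ 0.939. Adjusting to match 0.95 gives s ≈ 91.38.
So α = 0.12·91.38 ≈ 10.97, β = 0.88·91.38 ≈ 80.41.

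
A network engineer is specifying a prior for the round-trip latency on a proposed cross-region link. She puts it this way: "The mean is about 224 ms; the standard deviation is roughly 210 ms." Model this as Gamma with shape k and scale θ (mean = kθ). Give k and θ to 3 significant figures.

k ≈ 1.14, θ ≈ 197

For Gamma(k, scale θ): mean = kθ, variance = kθ², so CV = 1/√k.
CV = SD/mean = 210/224 = 0.9375, hence k = 1/CV² = 1.14.
Then θ = mean/k = 224/1.14 = 197.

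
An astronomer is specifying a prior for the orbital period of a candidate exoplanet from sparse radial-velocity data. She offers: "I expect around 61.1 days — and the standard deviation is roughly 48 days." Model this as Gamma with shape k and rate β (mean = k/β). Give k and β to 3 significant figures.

For Gamma(k, rate β): mean = k/β, variance = k/β², so CV = 1/√k.
CV = SD/mean = 48/61.1 = 0.7856, hence k = 1/CV² = 1.62.
Then β = k/mean = 1.62/61.1 = 0.0265.

k ≈ 1.62, β ≈ 0.0265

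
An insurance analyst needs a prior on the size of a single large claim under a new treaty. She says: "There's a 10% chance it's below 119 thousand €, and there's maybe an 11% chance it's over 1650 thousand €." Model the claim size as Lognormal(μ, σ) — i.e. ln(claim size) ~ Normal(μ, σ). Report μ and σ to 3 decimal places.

If T ~ Lognormal(μ,σ) then ln T ~ Normal(μ,σ), so the p-quantile of ln T is μ + z_p·σ.
ln(119) = 4.779 and ln(1650) = 7.409; z_{0.1} = -1.282, z_{0.89} = 1.227.
σ = (7.409 − 4.779)/(1.227 − (-1.282)) = 1.048.
μ = 4.779 − (-1.282)·1.048 = 6.123.

μ ≈ 6.123, σ ≈ 1.048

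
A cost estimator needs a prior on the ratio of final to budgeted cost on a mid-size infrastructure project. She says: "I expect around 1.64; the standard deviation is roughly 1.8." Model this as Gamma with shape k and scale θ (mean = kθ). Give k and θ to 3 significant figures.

k ≈ 0.83, θ ≈ 1.98

For Gamma(k, scale θ): mean = kθ, variance = kθ², so CV = 1/√k.
CV = SD/mean = 1.8/1.64 = 1.098, hence k = 1/CV² = 0.83.
Then θ = mean/k = 1.64/0.83 = 1.98.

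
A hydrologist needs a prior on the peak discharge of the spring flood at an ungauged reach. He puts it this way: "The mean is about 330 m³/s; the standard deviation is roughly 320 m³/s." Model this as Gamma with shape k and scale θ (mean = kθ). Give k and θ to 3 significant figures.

k ≈ 1.06, θ ≈ 310

For Gamma(k, scale θ): mean = kθ, variance = kθ², so CV = 1/√k.
CV = SD/mean = 320/330 = 0.9697, hence k = 1/CV² = 1.06.
Then θ = mean/k = 330/1.06 = 310.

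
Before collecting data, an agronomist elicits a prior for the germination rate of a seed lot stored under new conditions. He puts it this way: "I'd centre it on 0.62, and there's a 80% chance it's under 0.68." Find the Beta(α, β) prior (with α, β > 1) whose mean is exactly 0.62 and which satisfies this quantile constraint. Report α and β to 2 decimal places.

With mean 0.62 fixed, write α = 0.62s, β = 0.38s where s = α+β.
Need P(θ < 0.68) = 0.8 under Beta(0.62s, 0.38s). Normal approximation: (q−m)/√(m(1−m)/s) ≈ z_{0.8} = 0.842, so s ≈ 0.62·0.38·(0.842)²/(0.68−0.62)² = 46.4.
At s = 46.4: P(θ<0.68) ≈ 0.798. Adjusting to match 0.8 gives s ≈ 47.16.
So α = 0.62·47.16 ≈ 29.24, β = 0.38·47.16 ≈ 17.92.

α ≈ 29.24, β ≈ 17.92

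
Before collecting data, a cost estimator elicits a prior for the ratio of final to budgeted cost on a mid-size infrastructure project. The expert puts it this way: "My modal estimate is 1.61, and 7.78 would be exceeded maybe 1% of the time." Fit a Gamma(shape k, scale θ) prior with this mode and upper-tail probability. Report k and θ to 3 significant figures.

Gamma(k,θ) with k>1 has mode (k−1)θ, so θ = 1.61/(k−1).
Need P(X < 7.78) = 0.99 with θ tied to k this way. Start at k = 2, θ = 1.61: P(X<7.78) ≈ 0.954.
Too low — raise k to concentrate. Iterating converges to k ≈ 2.6.
Then θ = 1.61/(2.6−1) ≈ 1.01.

k ≈ 2.6, θ ≈ 1.01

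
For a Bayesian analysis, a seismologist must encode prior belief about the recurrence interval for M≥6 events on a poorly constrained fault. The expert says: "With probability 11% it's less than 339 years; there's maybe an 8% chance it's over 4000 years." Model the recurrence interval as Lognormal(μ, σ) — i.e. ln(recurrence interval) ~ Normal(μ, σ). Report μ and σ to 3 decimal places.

If T ~ Lognormal(μ,σ) then ln T ~ Normal(μ,σ), so the p-quantile of ln T is μ + z_p·σ.
ln(339) = 5.826 and ln(4000) = 8.294; z_{0.11} = -1.227, z_{0.92} = 1.405.
σ = (8.294 − 5.826)/(1.405 − (-1.227)) = 0.938.
μ = 5.826 − (-1.227)·0.938 = 6.976.

μ ≈ 6.976, σ ≈ 0.938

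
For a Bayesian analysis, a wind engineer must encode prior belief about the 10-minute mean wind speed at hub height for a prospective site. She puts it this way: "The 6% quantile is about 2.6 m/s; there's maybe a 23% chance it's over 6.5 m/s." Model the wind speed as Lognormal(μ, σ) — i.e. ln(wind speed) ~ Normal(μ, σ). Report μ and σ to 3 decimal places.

If T ~ Lognormal(μ,σ) then ln T ~ Normal(μ,σ), so the p-quantile of ln T is μ + z_p·σ.
ln(2.6) = 0.9555 and ln(6.5) = 1.872; z_{0.06} = -1.555, z_{0.77} = 0.7388.
σ = (1.872 − 0.9555)/(0.7388 − (-1.555)) = 0.399.
μ = 0.9555 − (-1.555)·0.399 = 1.577.

μ ≈ 1.577, σ ≈ 0.399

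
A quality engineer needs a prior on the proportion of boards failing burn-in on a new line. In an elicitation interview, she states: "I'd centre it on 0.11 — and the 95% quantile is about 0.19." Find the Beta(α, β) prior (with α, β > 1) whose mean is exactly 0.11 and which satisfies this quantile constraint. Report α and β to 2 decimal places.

With mean 0.11 fixed, write α = 0.11s, β = 0.89s where s = α+β.
Need P(θ < 0.19) = 0.95 under Beta(0.11s, 0.89s). Normal approximation: (q−m)/√(m(1−m)/s) ≈ z_{0.95} = 1.64, so s ≈ 0.11·0.89·(1.64)²/(0.19−0.11)² = 41.4.
At s = 41.4: P(θ<0.19) ≈ 0.935. Adjusting to match 0.95 gives s ≈ 50.00.
So α = 0.11·50.00 ≈ 5.50, β = 0.89·50.00 ≈ 44.50.

α ≈ 5.50, β ≈ 44.50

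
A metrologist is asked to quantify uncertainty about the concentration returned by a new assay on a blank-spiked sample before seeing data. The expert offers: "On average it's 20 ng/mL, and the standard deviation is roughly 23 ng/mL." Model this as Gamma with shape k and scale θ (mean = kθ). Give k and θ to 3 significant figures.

k ≈ 0.756, θ ≈ 26.4

For Gamma(k, scale θ): mean = kθ, variance = kθ², so CV = 1/√k.
CV = SD/mean = 23/20 = 1.15, hence k = 1/CV² = 0.756.
Then θ = mean/k = 20/0.756 = 26.4.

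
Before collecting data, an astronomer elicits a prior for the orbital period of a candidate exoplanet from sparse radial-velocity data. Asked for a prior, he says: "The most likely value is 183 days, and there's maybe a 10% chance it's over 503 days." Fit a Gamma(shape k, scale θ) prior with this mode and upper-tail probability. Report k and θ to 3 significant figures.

k ≈ 2.87, θ ≈ 97.8

Gamma(k,θ) with k>1 has mode (k−1)θ, so θ = 183/(k−1).
Need P(X < 503) = 0.9 with θ tied to k this way. Start at k = 2, θ = 183: P(X<503) ≈ 0.760.
Too low — raise k to concentrate. Iterating converges to k ≈ 2.87.
Then θ = 183/(2.87−1) ≈ 97.8.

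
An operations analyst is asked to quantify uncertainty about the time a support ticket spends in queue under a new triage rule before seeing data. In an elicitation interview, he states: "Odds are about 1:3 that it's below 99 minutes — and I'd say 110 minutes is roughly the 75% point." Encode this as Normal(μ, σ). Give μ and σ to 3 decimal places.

For Normal(μ,σ), the p-quantile is μ + z_p·σ. Here z_{0.25} = -0.6745, z_{0.75} = 0.6745.
So 99 = μ − 0.6745σ and 110 = μ + 0.6745σ.
Subtracting: σ = (110 − 99)/(0.6745 − (-0.6745)) = 8.154.
Then μ = 99 − (-0.6745)·8.154 = 104.500.

μ = 104.500, σ = 8.154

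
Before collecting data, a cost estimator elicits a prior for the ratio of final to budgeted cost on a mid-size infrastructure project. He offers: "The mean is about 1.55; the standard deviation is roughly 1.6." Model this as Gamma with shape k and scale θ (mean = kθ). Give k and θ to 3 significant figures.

For Gamma(k, scale θ): mean = kθ, variance = kθ², so CV = 1/√k.
CV = SD/mean = 1.6/1.55 = 1.032, hence k = 1/CV² = 0.938.
Then θ = mean/k = 1.55/0.938 = 1.65.

k ≈ 0.938, θ ≈ 1.65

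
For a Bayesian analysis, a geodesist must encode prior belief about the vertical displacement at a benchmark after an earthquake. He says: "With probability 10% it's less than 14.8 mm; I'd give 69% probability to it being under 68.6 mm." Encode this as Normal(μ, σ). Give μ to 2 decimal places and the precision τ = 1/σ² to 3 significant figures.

μ = 53.59, τ = 0.00109

The p-quantile of Normal(μ,σ) is μ + z_p·σ, with z_{0.1} = -1.282 and z_{0.69} = 0.4959.
Eliminate σ: μ = (z₂·x₁ − z₁·x₂)/(z₂ − z₁) = (0.4959·14.8 − (-1.282)·68.6)/1.777 = 53.59.
Then σ = (x₂ − x₁)/(z₂ − z₁) = (68.6 − 14.8)/1.777 = 30.27.
Precision τ = 1/σ² = 1/30.27² = 0.00109.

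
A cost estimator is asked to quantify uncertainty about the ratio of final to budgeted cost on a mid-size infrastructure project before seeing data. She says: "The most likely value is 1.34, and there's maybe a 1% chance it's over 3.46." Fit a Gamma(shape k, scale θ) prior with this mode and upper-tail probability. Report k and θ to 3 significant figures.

Gamma(k,θ) with k>1 has mode (k−1)θ, so θ = 1.34/(k−1).
Need P(X < 3.46) = 0.99 with θ tied to k this way. Start at k = 2, θ = 1.34: P(X<3.46) ≈ 0.729.
Too low — raise k to concentrate. Iterating converges to k ≈ 6.18.
Then θ = 1.34/(6.18−1) ≈ 0.259.

k ≈ 6.18, θ ≈ 0.259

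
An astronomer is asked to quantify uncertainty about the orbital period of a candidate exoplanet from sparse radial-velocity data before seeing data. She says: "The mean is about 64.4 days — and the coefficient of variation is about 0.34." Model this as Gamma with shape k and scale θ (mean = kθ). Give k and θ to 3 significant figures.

k ≈ 8.65, θ ≈ 7.44

For Gamma(k, scale θ): mean = kθ, variance = kθ², so CV = 1/√k.
CV = 0.34, hence k = 1/CV² = 8.65.
Then θ = mean/k = 64.4/8.65 = 7.44.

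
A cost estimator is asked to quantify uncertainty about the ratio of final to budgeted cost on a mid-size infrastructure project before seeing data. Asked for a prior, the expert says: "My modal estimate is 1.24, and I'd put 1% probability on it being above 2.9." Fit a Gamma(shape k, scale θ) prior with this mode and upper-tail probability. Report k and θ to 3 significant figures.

k ≈ 7.6, θ ≈ 0.188

Gamma(k,θ) with k>1 has mode (k−1)θ, so θ = 1.24/(k−1).
Need P(X < 2.9) = 0.99 with θ tied to k this way. Start at k = 2, θ = 1.24: P(X<2.9) ≈ 0.678.
Too low — raise k to concentrate. Iterating converges to k ≈ 7.6.
Then θ = 1.24/(7.6−1) ≈ 0.188.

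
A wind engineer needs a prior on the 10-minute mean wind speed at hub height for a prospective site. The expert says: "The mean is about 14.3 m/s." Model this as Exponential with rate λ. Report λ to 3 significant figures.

Exponential mean = 1/λ, so λ = 1/14.3 = 0.0699.

λ ≈ 0.0699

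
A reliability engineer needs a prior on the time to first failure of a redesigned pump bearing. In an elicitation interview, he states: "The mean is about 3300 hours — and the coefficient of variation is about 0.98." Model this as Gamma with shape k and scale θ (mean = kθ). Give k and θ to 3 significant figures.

k ≈ 1.04, θ ≈ 3170

For Gamma(k, scale θ): mean = kθ, variance = kθ², so CV = 1/√k.
CV = 0.98, hence k = 1/CV² = 1.04.
Then θ = mean/k = 3300/1.04 = 3170.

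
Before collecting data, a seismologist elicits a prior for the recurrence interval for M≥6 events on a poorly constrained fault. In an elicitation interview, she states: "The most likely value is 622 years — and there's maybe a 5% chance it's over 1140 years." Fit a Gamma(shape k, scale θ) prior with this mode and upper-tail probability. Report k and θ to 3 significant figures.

Gamma(k,θ) with k>1 has mode (k−1)θ, so θ = 622/(k−1).
Need P(X < 1140) = 0.95 with θ tied to k this way. Start at k = 2, θ = 622: P(X<1140) ≈ 0.547.
Too low — raise k to concentrate. Iterating converges to k ≈ 8.59.
Then θ = 622/(8.59−1) ≈ 82.

k ≈ 8.59, θ ≈ 82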